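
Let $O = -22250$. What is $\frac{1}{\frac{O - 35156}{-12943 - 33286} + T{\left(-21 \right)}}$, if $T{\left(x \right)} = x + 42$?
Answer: $\frac{46229}{1028215} \approx 0.04496$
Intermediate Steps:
$T{\left(x \right)} = 42 + x$
$\frac{1}{\frac{O - 35156}{-12943 - 33286} + T{\left(-21 \right)}} = \frac{1}{\frac{-22250 - 35156}{-12943 - 33286} + \left(42 - 21\right)} = \frac{1}{- \frac{57406}{-12943 - 33286} + 21} = \frac{1}{- \frac{57406}{-46229} + 21} = \frac{1}{\left(-57406\right) \left(- \frac{1}{46229}\right) + 21} = \frac{1}{\frac{57406}{46229} + 21} = \frac{1}{\frac{1028215}{46229}} = \frac{46229}{1028215}$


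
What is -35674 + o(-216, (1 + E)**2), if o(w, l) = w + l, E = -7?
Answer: -35854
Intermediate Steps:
o(w, l) = l + w
-35674 + o(-216, (1 + E)**2) = -35674 + ((1 - 7)**2 - 216) = -35674 + ((-6)**2 - 216) = -35674 + (36 - 216) = -35674 - 180 = -35854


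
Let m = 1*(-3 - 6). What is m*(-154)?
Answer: 1386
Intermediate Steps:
m = -9 (m = 1*(-9) = -9)
m*(-154) = -9*(-154) = 1386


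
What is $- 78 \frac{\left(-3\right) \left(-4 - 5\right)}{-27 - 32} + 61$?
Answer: $\frac{5705}{59} \approx 96.695$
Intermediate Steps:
$- 78 \frac{\left(-3\right) \left(-4 - 5\right)}{-27 - 32} + 61 = - 78 \frac{\left(-3\right) \left(-4 - 5\right)}{-59} + 61 = - 78 \left(-3\right) \left(-9\right) \left(- \frac{1}{59}\right) + 61 = - 78 \cdot 27 \left(- \frac{1}{59}\right) + 61 = \left(-78\right) \left(- \frac{27}{59}\right) + 61 = \frac{2106}{59} + 61 = \frac{5705}{59}$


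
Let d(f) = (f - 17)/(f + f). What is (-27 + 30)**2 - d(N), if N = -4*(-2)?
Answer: 153/16 ≈ 9.5625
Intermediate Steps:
N = 8
d(f) = (-17 + f)/(2*f) (d(f) = (-17 + f)/((2*f)) = (-17 + f)*(1/(2*f)) = (-17 + f)/(2*f))
(-27 + 30)**2 - d(N) = (-27 + 30)**2 - (-17 + 8)/(2*8) = 3**2 - (-9)/(2*8) = 9 - 1*(-9/16) = 9 + 9/16 = 153/16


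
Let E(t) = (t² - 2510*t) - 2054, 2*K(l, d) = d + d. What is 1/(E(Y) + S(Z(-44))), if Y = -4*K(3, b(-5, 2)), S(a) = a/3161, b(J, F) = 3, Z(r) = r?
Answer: 3161/89171766 ≈ 3.5448e-5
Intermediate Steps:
S(a) = a/3161 (S(a) = a*(1/3161) = a/3161)
K(l, d) = d (K(l, d) = (d + d)/2 = (2*d)/2 = d)
Y = -12 (Y = -4*3 = -12)
E(t) = -2054 + t² - 2510*t
1/(E(Y) + S(Z(-44))) = 1/((-2054 + (-12)² - 2510*(-12)) + (1/3161)*(-44)) = 1/((-2054 + 144 + 30120) - 44/3161) = 1/(28210 - 44/3161) = 1/(89171766/3161) = 3161/89171766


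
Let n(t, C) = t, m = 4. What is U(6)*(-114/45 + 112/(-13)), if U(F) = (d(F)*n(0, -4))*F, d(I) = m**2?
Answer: 0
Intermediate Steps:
d(I) = 16 (d(I) = 4**2 = 16)
U(F) = 0 (U(F) = (16*0)*F = 0*F = 0)
U(6)*(-114/45 + 112/(-13)) = 0*(-114/45 + 112/(-13)) = 0*(-114*1/45 + 112*(-1/13)) = 0*(-38/15 - 112/13) = 0*(-2174/195) = 0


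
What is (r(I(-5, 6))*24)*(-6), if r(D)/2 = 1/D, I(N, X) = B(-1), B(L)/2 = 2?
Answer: -72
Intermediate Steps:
B(L) = 4 (B(L) = 2*2 = 4)
I(N, X) = 4
r(D) = 2/D (r(D) = 2*(1/D) = 2/D)
(r(I(-5, 6))*24)*(-6) = ((2/4)*24)*(-6) = ((2*(1/4))*24)*(-6) = ((1/2)*24)*(-6) = 12*(-6) = -72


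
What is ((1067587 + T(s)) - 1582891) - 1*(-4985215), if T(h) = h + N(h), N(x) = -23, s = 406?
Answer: 4470294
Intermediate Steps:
T(h) = -23 + h (T(h) = h - 23 = -23 + h)
((1067587 + T(s)) - 1582891) - 1*(-4985215) = ((1067587 + (-23 + 406)) - 1582891) - 1*(-4985215) = ((1067587 + 383) - 1582891) + 4985215 = (1067970 - 1582891) + 4985215 = -514921 + 4985215 = 4470294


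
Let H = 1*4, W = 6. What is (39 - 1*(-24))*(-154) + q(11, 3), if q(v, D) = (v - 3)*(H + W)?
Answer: -9622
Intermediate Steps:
H = 4
q(v, D) = -30 + 10*v (q(v, D) = (v - 3)*(4 + 6) = (-3 + v)*10 = -30 + 10*v)
(39 - 1*(-24))*(-154) + q(11, 3) = (39 - 1*(-24))*(-154) + (-30 + 10*11) = (39 + 24)*(-154) + (-30 + 110) = 63*(-154) + 80 = -9702 + 80 = -9622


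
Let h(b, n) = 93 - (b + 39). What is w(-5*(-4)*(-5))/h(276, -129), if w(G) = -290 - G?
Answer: 95/111 ≈ 0.85586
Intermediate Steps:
h(b, n) = 54 - b (h(b, n) = 93 - (39 + b) = 93 + (-39 - b) = 54 - b)
w(-5*(-4)*(-5))/h(276, -129) = (-290 - (-5*(-4))*(-5))/(54 - 1*276) = (-290 - 20*(-5))/(54 - 276) = (-290 - 1*(-100))/(-222) = (-290 + 100)*(-1/222) = -190*(-1/222) = 95/111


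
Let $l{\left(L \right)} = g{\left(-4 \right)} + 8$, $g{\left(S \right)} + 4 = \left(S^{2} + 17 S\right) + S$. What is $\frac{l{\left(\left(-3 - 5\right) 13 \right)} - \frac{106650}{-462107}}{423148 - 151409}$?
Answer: $- \frac{23922914}{125572494073} \approx -0.00019051$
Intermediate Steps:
$g{\left(S \right)} = -4 + S^{2} + 18 S$ ($g{\left(S \right)} = -4 + \left(\left(S^{2} + 17 S\right) + S\right) = -4 + \left(S^{2} + 18 S\right) = -4 + S^{2} + 18 S$)
$l{\left(L \right)} = -52$ ($l{\left(L \right)} = \left(-4 + \left(-4\right)^{2} + 18 \left(-4\right)\right) + 8 = \left(-4 + 16 - 72\right) + 8 = -60 + 8 = -52$)
$\frac{l{\left(\left(-3 - 5\right) 13 \right)} - \frac{106650}{-462107}}{423148 - 151409} = \frac{-52 - \frac{106650}{-462107}}{423148 - 151409} = \frac{-52 - - \frac{106650}{462107}}{271739} = \left(-52 + \frac{106650}{462107}\right) \frac{1}{271739} = \left(- \frac{23922914}{462107}\right) \frac{1}{271739} = - \frac{23922914}{125572494073}$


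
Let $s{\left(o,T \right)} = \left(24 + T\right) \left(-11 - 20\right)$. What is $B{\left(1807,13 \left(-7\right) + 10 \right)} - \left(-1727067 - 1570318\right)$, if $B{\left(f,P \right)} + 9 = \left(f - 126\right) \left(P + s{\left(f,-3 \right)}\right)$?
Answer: $2066884$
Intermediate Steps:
$s{\left(o,T \right)} = -744 - 31 T$ ($s{\left(o,T \right)} = \left(24 + T\right) \left(-31\right) = -744 - 31 T$)
$B{\left(f,P \right)} = -9 + \left(-651 + P\right) \left(-126 + f\right)$ ($B{\left(f,P \right)} = -9 + \left(f - 126\right) \left(P - 651\right) = -9 + \left(-126 + f\right) \left(P + \left(-744 + 93\right)\right) = -9 + \left(-126 + f\right) \left(P - 651\right) = -9 + \left(-126 + f\right) \left(-651 + P\right) = -9 + \left(-651 + P\right) \left(-126 + f\right)$)
$B{\left(1807,13 \left(-7\right) + 10 \right)} - \left(-1727067 - 1570318\right) = \left(82017 - 1176357 - 126 \left(13 \left(-7\right) + 10\right) + \left(13 \left(-7\right) + 10\right) 1807\right) - \left(-1727067 - 1570318\right) = \left(82017 - 1176357 - 126 \left(-91 + 10\right) + \left(-91 + 10\right) 1807\right) - \left(-1727067 - 1570318\right) = \left(82017 - 1176357 - -10206 - 146367\right) - -3297385 = \left(82017 - 1176357 + 10206 - 146367\right) + 3297385 = -1230501 + 3297385 = 2066884$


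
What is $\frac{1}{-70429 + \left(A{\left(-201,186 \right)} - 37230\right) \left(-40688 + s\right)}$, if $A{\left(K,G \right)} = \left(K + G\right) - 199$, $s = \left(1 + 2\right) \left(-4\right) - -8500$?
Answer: $\frac{1}{1205626371} \approx 8.2944 \cdot 10^{-10}$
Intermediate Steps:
$s = 8488$ ($s = 3 \left(-4\right) + 8500 = -12 + 8500 = 8488$)
$A{\left(K,G \right)} = -199 + G + K$ ($A{\left(K,G \right)} = \left(G + K\right) - 199 = -199 + G + K$)
$\frac{1}{-70429 + \left(A{\left(-201,186 \right)} - 37230\right) \left(-40688 + s\right)} = \frac{1}{-70429 + \left(\left(-199 + 186 - 201\right) - 37230\right) \left(-40688 + 8488\right)} = \frac{1}{-70429 + \left(-214 - 37230\right) \left(-32200\right)} = \frac{1}{-70429 - -1205696800} = \frac{1}{-70429 + 1205696800} = \frac{1}{1205626371}$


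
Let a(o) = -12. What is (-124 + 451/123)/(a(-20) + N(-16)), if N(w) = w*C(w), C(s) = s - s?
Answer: 361/36 ≈ 10.028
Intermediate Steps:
C(s) = 0
N(w) = 0 (N(w) = w*0 = 0)
(-124 + 451/123)/(a(-20) + N(-16)) = (-124 + 451/123)/(-12 + 0) = (-124 + 451*(1/123))/(-12) = (-124 + 11/3)*(-1/12) = -361/3*(-1/12) = 361/36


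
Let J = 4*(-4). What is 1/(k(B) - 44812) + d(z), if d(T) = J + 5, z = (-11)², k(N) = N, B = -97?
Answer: -494000/44909 ≈ -11.000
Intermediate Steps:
J = -16
z = 121
d(T) = -11 (d(T) = -16 + 5 = -11)
1/(k(B) - 44812) + d(z) = 1/(-97 - 44812) - 11 = 1/(-44909) - 11 = -1/44909 - 11 = -494000/44909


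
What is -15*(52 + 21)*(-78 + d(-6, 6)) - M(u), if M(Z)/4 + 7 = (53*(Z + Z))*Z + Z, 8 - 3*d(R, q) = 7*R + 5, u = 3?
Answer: 65185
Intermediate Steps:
d(R, q) = 1 - 7*R/3 (d(R, q) = 8/3 - (7*R + 5)/3 = 8/3 - (5 + 7*R)/3 = 8/3 + (-5/3 - 7*R/3) = 1 - 7*R/3)
M(Z) = -28 + 4*Z + 424*Z² (M(Z) = -28 + 4*((53*(Z + Z))*Z + Z) = -28 + 4*((53*(2*Z))*Z + Z) = -28 + 4*((106*Z)*Z + Z) = -28 + 4*(106*Z² + Z) = -28 + 4*(Z + 106*Z²) = -28 + (4*Z + 424*Z²) = -28 + 4*Z + 424*Z²)
-15*(52 + 21)*(-78 + d(-6, 6)) - M(u) = -15*(52 + 21)*(-78 + (1 - 7/3*(-6))) - (-28 + 4*3 + 424*3²) = -1095*(-78 + (1 + 14)) - (-28 + 12 + 424*9) = -1095*(-78 + 15) - (-28 + 12 + 3816) = -1095*(-63) - 1*3800 = -15*(-4599) - 3800 = 68985 - 3800 = 65185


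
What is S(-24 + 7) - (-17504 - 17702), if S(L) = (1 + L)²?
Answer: 35462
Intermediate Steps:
S(-24 + 7) - (-17504 - 17702) = (1 + (-24 + 7))² - (-17504 - 17702) = (1 - 17)² - 1*(-35206) = (-16)² + 35206 = 256 + 35206 = 35462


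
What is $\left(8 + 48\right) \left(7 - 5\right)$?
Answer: $112$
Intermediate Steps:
$\left(8 + 48\right) \left(7 - 5\right) = 56 \cdot 2 = 112$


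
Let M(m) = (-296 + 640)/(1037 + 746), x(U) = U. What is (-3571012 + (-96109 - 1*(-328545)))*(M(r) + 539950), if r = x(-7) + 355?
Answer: -3214151258739744/1783 ≈ -1.8027e+12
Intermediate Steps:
r = 348 (r = -7 + 355 = 348)
M(m) = 344/1783
(-3571012 + (-96109 - 1*(-328545)))*(M(r) + 539950) = (-3571012 + (-96109 - 1*(-328545)))*(344/1783 + 539950) = (-3571012 + (-96109 + 328545))*(962731194/1783) = (-3571012 + 232436)*(962731194/1783) = -3338576*962731194/1783 = -3214151258739744/1783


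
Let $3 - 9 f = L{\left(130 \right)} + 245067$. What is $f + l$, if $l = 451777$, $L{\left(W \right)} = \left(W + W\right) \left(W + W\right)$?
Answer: $\frac{3753329}{9} \approx 4.1704 \cdot 10^{5}$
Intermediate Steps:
$L{\left(W \right)} = 4 W^{2}$ ($L{\left(W \right)} = 2 W 2 W = 4 W^{2}$)
$f = - \frac{312664}{9}$ ($f = \frac{1}{3} - \frac{4 \cdot 130^{2} + 245067}{9} = \frac{1}{3} - \frac{4 \cdot 16900 + 245067}{9} = \frac{1}{3} - \frac{67600 + 245067}{9} = \frac{1}{3} - \frac{312667}{9} = - \frac{312664}{9} \approx -34740.0$)
$f + l = - \frac{312664}{9} + 451777 = \frac{3753329}{9}$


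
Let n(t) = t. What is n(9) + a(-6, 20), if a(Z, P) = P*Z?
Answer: -111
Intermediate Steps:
n(9) + a(-6, 20) = 9 + 20*(-6) = 9 - 120 = -111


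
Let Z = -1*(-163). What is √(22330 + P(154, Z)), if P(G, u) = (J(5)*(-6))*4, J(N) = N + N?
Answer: 47*√10 ≈ 148.63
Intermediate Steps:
Z = 163
J(N) = 2*N
P(G, u) = -240 (P(G, u) = ((2*5)*(-6))*4 = (10*(-6))*4 = -60*4 = -240)
√(22330 + P(154, Z)) = √(22330 - 240) = √22090 = 47*√10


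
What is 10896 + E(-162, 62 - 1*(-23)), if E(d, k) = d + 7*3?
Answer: 10755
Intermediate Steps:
E(d, k) = 21 + d (E(d, k) = d + 21 = 21 + d)
10896 + E(-162, 62 - 1*(-23)) = 10896 + (21 - 162) = 10896 - 141 = 10755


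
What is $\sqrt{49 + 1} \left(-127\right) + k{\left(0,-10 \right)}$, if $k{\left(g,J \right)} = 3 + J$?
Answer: $-7 - 635 \sqrt{2} \approx -905.03$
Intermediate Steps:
$\sqrt{49 + 1} \left(-127\right) + k{\left(0,-10 \right)} = \sqrt{49 + 1} \left(-127\right) + \left(3 - 10\right) = \sqrt{50} \left(-127\right) - 7 = 5 \sqrt{2} \left(-127\right) - 7 = - 635 \sqrt{2} - 7 = -7 - 635 \sqrt{2}$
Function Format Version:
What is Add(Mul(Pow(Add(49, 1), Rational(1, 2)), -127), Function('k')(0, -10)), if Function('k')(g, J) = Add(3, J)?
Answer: Add(-7, Mul(-635, Pow(2, Rational(1, 2)))) ≈ -905.03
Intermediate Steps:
Add(Mul(Pow(Add(49, 1), Rational(1, 2)), -127), Function('k')(0, -10)) = Add(Mul(Pow(Add(49, 1), Rational(1, 2)), -127), Add(3, -10)) = Add(Mul(Pow(50, Rational(1, 2)), -127), -7) = Add(Mul(Mul(5, Pow(2, Rational(1, 2))), -127), -7) = Add(Mul(-635, Pow(2, Rational(1, 2))), -7) = Add(-7, Mul(-635, Pow(2, Rational(1, 2))))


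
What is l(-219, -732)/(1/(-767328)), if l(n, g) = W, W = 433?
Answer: -332253024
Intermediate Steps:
l(n, g) = 433
l(-219, -732)/(1/(-767328)) = 433/(1/(-767328)) = 433/(-1/767328) = 433*(-767328) = -332253024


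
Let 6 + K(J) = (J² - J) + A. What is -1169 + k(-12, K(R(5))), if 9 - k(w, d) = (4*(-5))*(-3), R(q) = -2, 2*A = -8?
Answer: -1220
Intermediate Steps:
A = -4 (A = (½)*(-8) = -4)
K(J) = -10 + J² - J (K(J) = -6 + ((J² - J) - 4) = -6 + (-4 + J² - J) = -10 + J² - J)
k(w, d) = -51 (k(w, d) = 9 - 4*(-5)*(-3) = 9 - (-20)*(-3) = 9 - 1*60 = 9 - 60 = -51)
-1169 + k(-12, K(R(5))) = -1169 - 51 = -1220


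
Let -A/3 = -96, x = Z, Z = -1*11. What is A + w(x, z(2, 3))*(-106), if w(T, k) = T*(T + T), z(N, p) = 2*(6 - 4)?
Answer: -25364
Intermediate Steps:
Z = -11
z(N, p) = 4 (z(N, p) = 2*2 = 4)
x = -11
A = 288 (A = -3*(-96) = 288)
w(T, k) = 2*T**2 (w(T, k) = T*(2*T) = 2*T**2)
A + w(x, z(2, 3))*(-106) = 288 + (2*(-11)**2)*(-106) = 288 + (2*121)*(-106) = 288 + 242*(-106) = 288 - 25652 = -25364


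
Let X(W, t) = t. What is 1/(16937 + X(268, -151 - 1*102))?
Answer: 1/16684 ≈ 5.9938e-5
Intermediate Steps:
1/(16937 + X(268, -151 - 1*102)) = 1/(16937 + (-151 - 1*102)) = 1/(16937 + (-151 - 102)) = 1/(16937 - 253) = 1/16684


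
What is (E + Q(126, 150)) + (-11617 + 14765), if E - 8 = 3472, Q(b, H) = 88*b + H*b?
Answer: 36616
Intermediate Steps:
E = 3480 (E = 8 + 3472 = 3480)
(E + Q(126, 150)) + (-11617 + 14765) = (3480 + 126*(88 + 150)) + (-11617 + 14765) = (3480 + 126*238) + 3148 = (3480 + 29988) + 3148 = 33468 + 3148 = 36616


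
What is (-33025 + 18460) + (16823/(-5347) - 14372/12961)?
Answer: -1009685321842/69302467 ≈ -14569.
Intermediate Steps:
(-33025 + 18460) + (16823/(-5347) - 14372/12961) = -14565 + (16823*(-1/5347) - 14372*1/12961) = -14565 + (-16823/5347 - 14372/12961) = -14565 - 294889987/69302467 = -1009685321842/69302467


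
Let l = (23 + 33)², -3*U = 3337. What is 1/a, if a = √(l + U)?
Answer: √18213/6071 ≈ 0.022230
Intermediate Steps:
U = -3337/3 (U = -⅓*3337 = -3337/3 ≈ -1112.3)
l = 3136 (l = 56² = 3136)
a = √18213/3 (a = √(3136 - 3337/3) = √(6071/3) = √18213/3 ≈ 44.985)
1/a = 1/(√18213/3) = √18213/6071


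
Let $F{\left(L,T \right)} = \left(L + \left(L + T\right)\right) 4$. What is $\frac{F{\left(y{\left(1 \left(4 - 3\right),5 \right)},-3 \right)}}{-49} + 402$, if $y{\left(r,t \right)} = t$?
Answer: $\frac{2810}{7} \approx 401.43$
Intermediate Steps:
$F{\left(L,T \right)} = 4 T + 8 L$ ($F{\left(L,T \right)} = \left(T + 2 L\right) 4 = 4 T + 8 L$)
$\frac{F{\left(y{\left(1 \left(4 - 3\right),5 \right)},-3 \right)}}{-49} + 402 = \frac{4 \left(-3\right) + 8 \cdot 5}{-49} + 402 = \left(-12 + 40\right) \left(- \frac{1}{49}\right) + 402 = 28 \left(- \frac{1}{49}\right) + 402 = - \frac{4}{7} + 402 = \frac{2810}{7}$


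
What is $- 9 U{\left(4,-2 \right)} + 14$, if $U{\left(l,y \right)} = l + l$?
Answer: $-58$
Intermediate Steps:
$U{\left(l,y \right)} = 2 l$
$- 9 U{\left(4,-2 \right)} + 14 = - 9 \cdot 2 \cdot 4 + 14 = \left(-9\right) 8 + 14 = -72 + 14 = -58$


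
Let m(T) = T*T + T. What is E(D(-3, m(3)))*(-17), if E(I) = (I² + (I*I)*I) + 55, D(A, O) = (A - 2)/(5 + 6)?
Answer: -1247035/1331 ≈ -936.92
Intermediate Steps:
m(T) = T + T² (m(T) = T² + T = T + T²)
D(A, O) = -2/11 + A/11 (D(A, O) = (-2 + A)/11 = (-2 + A)*(1/11) = -2/11 + A/11)
E(I) = 55 + I² + I³ (E(I) = (I² + I²*I) + 55 = (I² + I³) + 55 = 55 + I² + I³)
E(D(-3, m(3)))*(-17) = (55 + (-2/11 + (1/11)*(-3))² + (-2/11 + (1/11)*(-3))³)*(-17) = (55 + (-2/11 - 3/11)² + (-2/11 - 3/11)³)*(-17) = (55 + (-5/11)² + (-5/11)³)*(-17) = (55 + 25/121 - 125/1331)*(-17) = (73355/1331)*(-17) = -1247035/1331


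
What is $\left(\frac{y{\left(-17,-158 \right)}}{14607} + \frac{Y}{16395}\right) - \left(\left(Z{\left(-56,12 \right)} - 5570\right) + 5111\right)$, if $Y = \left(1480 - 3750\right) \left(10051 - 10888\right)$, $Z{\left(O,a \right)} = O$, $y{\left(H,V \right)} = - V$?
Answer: $\frac{10072590221}{15965451} \approx 630.9$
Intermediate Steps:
$Y = 1899990$ ($Y = \left(-2270\right) \left(-837\right) = 1899990$)
$\left(\frac{y{\left(-17,-158 \right)}}{14607} + \frac{Y}{16395}\right) - \left(\left(Z{\left(-56,12 \right)} - 5570\right) + 5111\right) = \left(\frac{\left(-1\right) \left(-158\right)}{14607} + \frac{1899990}{16395}\right) - \left(\left(-56 - 5570\right) + 5111\right) = \left(158 \cdot \frac{1}{14607} + 1899990 \cdot \frac{1}{16395}\right) - \left(-5626 + 5111\right) = \left(\frac{158}{14607} + \frac{126666}{1093}\right) - -515 = \frac{1850382956}{15965451} + 515 = \frac{10072590221}{15965451}$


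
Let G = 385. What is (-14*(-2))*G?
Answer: 10780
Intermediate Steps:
(-14*(-2))*G = -14*(-2)*385 = 28*385 = 10780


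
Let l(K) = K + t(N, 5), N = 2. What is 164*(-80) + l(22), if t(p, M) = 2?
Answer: -13096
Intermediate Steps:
l(K) = 2 + K (l(K) = K + 2 = 2 + K)
164*(-80) + l(22) = 164*(-80) + (2 + 22) = -13120 + 24 = -13096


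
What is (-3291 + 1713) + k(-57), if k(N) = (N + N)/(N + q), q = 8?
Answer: -77208/49 ≈ -1575.7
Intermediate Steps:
k(N) = 2*N/(8 + N) (k(N) = (N + N)/(N + 8) = (2*N)/(8 + N) = 2*N/(8 + N))
(-3291 + 1713) + k(-57) = (-3291 + 1713) + 2*(-57)/(8 - 57) = -1578 + 2*(-57)/(-49) = -1578 + 2*(-57)*(-1/49) = -1578 + 114/49 = -77208/49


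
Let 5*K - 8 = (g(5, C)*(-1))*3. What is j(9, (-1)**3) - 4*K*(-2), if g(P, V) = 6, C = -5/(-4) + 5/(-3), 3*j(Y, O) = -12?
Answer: -20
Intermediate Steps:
j(Y, O) = -4 (j(Y, O) = (1/3)*(-12) = -4)
C = -5/12 (C = -5*(-1/4) + 5*(-1/3) = 5/4 - 5/3 = -5/12 ≈ -0.41667)
K = -2 (K = 8/5 + ((6*(-1))*3)/5 = 8/5 + (-6*3)/5 = 8/5 + (1/5)*(-18) = 8/5 - 18/5 = -2)
j(9, (-1)**3) - 4*K*(-2) = -4 - 4*(-2)*(-2) = -4 - (-8)*(-2) = -4 - 1*16 = -4 - 16 = -20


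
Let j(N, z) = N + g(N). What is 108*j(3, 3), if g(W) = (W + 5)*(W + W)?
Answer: 5508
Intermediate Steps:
g(W) = 2*W*(5 + W) (g(W) = (5 + W)*(2*W) = 2*W*(5 + W))
j(N, z) = N + 2*N*(5 + N)
108*j(3, 3) = 108*(3*(11 + 2*3)) = 108*(3*(11 + 6)) = 108*(3*17) = 108*51 = 5508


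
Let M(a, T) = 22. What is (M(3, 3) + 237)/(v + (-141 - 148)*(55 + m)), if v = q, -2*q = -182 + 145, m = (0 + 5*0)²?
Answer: -518/31753 ≈ -0.016313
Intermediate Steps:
m = 0 (m = (0 + 0)² = 0² = 0)
q = 37/2 (q = -(-182 + 145)/2 = -½*(-37) = 37/2 ≈ 18.500)
v = 37/2 ≈ 18.500
(M(3, 3) + 237)/(v + (-141 - 148)*(55 + m)) = (22 + 237)/(37/2 + (-141 - 148)*(55 + 0)) = 259/(37/2 - 289*55) = 259/(37/2 - 15895) = 259/(-31753/2) = 259*(-2/31753) = -518/31753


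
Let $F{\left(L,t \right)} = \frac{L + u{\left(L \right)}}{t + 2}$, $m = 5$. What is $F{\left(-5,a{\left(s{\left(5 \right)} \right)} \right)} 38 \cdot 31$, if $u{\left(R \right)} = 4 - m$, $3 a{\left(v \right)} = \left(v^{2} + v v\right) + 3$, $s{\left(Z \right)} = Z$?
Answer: $- \frac{21204}{59} \approx -359.39$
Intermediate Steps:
$a{\left(v \right)} = 1 + \frac{2 v^{2}}{3}$ ($a{\left(v \right)} = \frac{\left(v^{2} + v v\right) + 3}{3} = \frac{\left(v^{2} + v^{2}\right) + 3}{3} = \frac{2 v^{2} + 3}{3} = \frac{3 + 2 v^{2}}{3} = 1 + \frac{2 v^{2}}{3}$)
$u{\left(R \right)} = -1$ ($u{\left(R \right)} = 4 - 5 = -1$)
$F{\left(L,t \right)} = \frac{-1 + L}{2 + t}$ ($F{\left(L,t \right)} = \frac{L - 1}{t + 2} = \frac{-1 + L}{2 + t}$)
$F{\left(-5,a{\left(s{\left(5 \right)} \right)} \right)} 38 \cdot 31 = \frac{-1 - 5}{2 + \left(1 + \frac{2 \cdot 5^{2}}{3}\right)} 38 \cdot 31 = \frac{1}{2 + \left(1 + \frac{2}{3} \cdot 25\right)} \left(-6\right) 38 \cdot 31 = \frac{1}{2 + \left(1 + \frac{50}{3}\right)} \left(-6\right) 38 \cdot 31 = \frac{1}{2 + \frac{53}{3}} \left(-6\right) 38 \cdot 31 = \frac{1}{\frac{59}{3}} \left(-6\right) 38 \cdot 31 = \frac{3}{59} \left(-6\right) 38 \cdot 31 = \left(- \frac{18}{59}\right) 38 \cdot 31 = \left(- \frac{684}{59}\right) 31 = - \frac{21204}{59}$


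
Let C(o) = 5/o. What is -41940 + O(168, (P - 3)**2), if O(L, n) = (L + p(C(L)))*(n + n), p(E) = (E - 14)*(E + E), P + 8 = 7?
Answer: -16136459/441 ≈ -36591.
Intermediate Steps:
P = -1 (P = -8 + 7 = -1)
p(E) = 2*E*(-14 + E) (p(E) = (-14 + E)*(2*E) = 2*E*(-14 + E))
O(L, n) = 2*n*(L + 10*(-14 + 5/L)/L) (O(L, n) = (L + 2*(5/L)*(-14 + 5/L))*(n + n) = (L + 10*(-14 + 5/L)/L)*(2*n) = 2*n*(L + 10*(-14 + 5/L)/L))
-41940 + O(168, (P - 3)**2) = -41940 + 2*(-1 - 3)**2*(50 + 168**3 - 140*168)/168**2 = -41940 + 2*(-4)**2*(1/28224)*(50 + 4741632 - 23520) = -41940 + 2*16*(1/28224)*4718162 = -41940 + 2359081/441 = -16136459/441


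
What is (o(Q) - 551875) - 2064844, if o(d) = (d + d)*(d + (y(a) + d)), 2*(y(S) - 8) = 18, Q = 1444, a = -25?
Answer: 5772921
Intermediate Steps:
y(S) = 17 (y(S) = 8 + (½)*18 = 8 + 9 = 17)
o(d) = 2*d*(17 + 2*d) (o(d) = (d + d)*(d + (17 + d)) = (2*d)*(17 + 2*d) = 2*d*(17 + 2*d))
(o(Q) - 551875) - 2064844 = (2*1444*(17 + 2*1444) - 551875) - 2064844 = (2*1444*(17 + 2888) - 551875) - 2064844 = (2*1444*2905 - 551875) - 2064844 = (8389640 - 551875) - 2064844 = 7837765 - 2064844 = 5772921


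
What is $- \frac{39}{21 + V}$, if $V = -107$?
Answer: $\frac{39}{86} \approx 0.45349$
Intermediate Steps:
$- \frac{39}{21 + V} = - \frac{39}{21 - 107} = - \frac{39}{-86} = \left(-39\right) \left(- \frac{1}{86}\right) = \frac{39}{86}$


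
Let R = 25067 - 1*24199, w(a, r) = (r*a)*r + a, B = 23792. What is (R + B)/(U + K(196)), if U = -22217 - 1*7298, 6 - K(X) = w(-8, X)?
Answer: 8220/92609 ≈ 0.088760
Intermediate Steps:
w(a, r) = a + a*r² (w(a, r) = (a*r)*r + a = a*r² + a = a + a*r²)
K(X) = 14 + 8*X² (K(X) = 6 - (-8)*(1 + X²) = 6 - (-8 - 8*X²) = 6 + (8 + 8*X²) = 14 + 8*X²)
U = -29515 (U = -22217 - 7298 = -29515)
R = 868 (R = 25067 - 24199 = 868)
(R + B)/(U + K(196)) = (868 + 23792)/(-29515 + (14 + 8*196²)) = 24660/(-29515 + (14 + 8*38416)) = 24660/(-29515 + (14 + 307328)) = 24660/(-29515 + 307342) = 24660/277827 = 24660*(1/277827) = 8220/92609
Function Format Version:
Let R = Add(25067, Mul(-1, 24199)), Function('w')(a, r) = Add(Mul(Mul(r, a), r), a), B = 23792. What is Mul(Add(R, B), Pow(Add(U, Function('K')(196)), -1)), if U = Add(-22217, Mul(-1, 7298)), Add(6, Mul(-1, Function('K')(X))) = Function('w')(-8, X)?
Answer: Rational(8220, 92609) ≈ 0.088760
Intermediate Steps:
Function('w')(a, r) = Add(a, Mul(a, Pow(r, 2))) (Function('w')(a, r) = Add(Mul(Mul(a, r), r), a) = Add(Mul(a, Pow(r, 2)), a) = Add(a, Mul(a, Pow(r, 2))))
Function('K')(X) = Add(14, Mul(8, Pow(X, 2))) (Function('K')(X) = Add(6, Mul(-1, Mul(-8, Add(1, Pow(X, 2))))) = Add(6, Mul(-1, Add(-8, Mul(-8, Pow(X, 2))))) = Add(6, Add(8, Mul(8, Pow(X, 2)))) = Add(14, Mul(8, Pow(X, 2))))
U = -29515 (U = Add(-22217, -7298) = -29515)
R = 868 (R = Add(25067, -24199) = 868)
Mul(Add(R, B), Pow(Add(U, Function('K')(196)), -1)) = Mul(Add(868, 23792), Pow(Add(-29515, Add(14, Mul(8, Pow(196, 2)))), -1)) = Mul(24660, Pow(Add(-29515, Add(14, Mul(8, 38416))), -1)) = Mul(24660, Pow(Add(-29515, Add(14, 307328)), -1)) = Mul(24660, Pow(Add(-29515, 307342), -1)) = Mul(24660, Pow(277827, -1)) = Mul(24660, Rational(1, 277827)) = Rational(8220, 92609)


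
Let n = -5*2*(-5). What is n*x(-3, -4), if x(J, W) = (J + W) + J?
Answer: -500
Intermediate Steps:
x(J, W) = W + 2*J
n = 50 (n = -10*(-5) = 50)
n*x(-3, -4) = 50*(-4 + 2*(-3)) = 50*(-4 - 6) = 50*(-10) = -500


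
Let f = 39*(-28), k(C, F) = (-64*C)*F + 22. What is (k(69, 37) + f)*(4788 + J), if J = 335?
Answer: -842538826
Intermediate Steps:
k(C, F) = 22 - 64*C*F (k(C, F) = -64*C*F + 22 = 22 - 64*C*F)
f = -1092
(k(69, 37) + f)*(4788 + J) = ((22 - 64*69*37) - 1092)*(4788 + 335) = ((22 - 163392) - 1092)*5123 = (-163370 - 1092)*5123 = -164462*5123 = -842538826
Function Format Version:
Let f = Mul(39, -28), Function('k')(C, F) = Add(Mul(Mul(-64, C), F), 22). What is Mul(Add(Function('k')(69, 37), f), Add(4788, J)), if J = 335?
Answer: -842538826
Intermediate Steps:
Function('k')(C, F) = Add(22, Mul(-64, C, F)) (Function('k')(C, F) = Add(Mul(-64, C, F), 22) = Add(22, Mul(-64, C, F)))
f = -1092
Mul(Add(Function('k')(69, 37), f), Add(4788, J)) = Mul(Add(Add(22, Mul(-64, 69, 37)), -1092), Add(4788, 335)) = Mul(Add(Add(22, -163392), -1092), 5123) = Mul(Add(-163370, -1092), 5123) = Mul(-164462, 5123) = -842538826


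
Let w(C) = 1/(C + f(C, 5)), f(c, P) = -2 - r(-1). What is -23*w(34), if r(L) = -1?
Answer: -23/33 ≈ -0.69697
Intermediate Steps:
f(c, P) = -1 (f(c, P) = -2 - 1*(-1) = -2 + 1 = -1)
w(C) = 1/(-1 + C) (w(C) = 1/(C - 1) = 1/(-1 + C))
-23*w(34) = -23/(-1 + 34) = -23/33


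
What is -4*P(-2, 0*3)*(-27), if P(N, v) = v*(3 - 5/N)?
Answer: 0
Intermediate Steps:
-4*P(-2, 0*3)*(-27) = -4*0*3*(-5 + 3*(-2))/(-2)*(-27) = -0*(-1)*(-5 - 6)/2*(-27) = -0*(-1)*(-11)/2*(-27) = -4*0*(-27) = 0*(-27) = 0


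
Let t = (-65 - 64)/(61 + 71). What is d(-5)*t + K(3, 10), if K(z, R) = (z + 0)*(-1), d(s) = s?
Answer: 83/44 ≈ 1.8864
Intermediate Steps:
K(z, R) = -z (K(z, R) = z*(-1) = -z)
t = -43/44 (t = -129/132 = -129*1/132 = -43/44 ≈ -0.97727)
d(-5)*t + K(3, 10) = -5*(-43/44) - 1*3 = 215/44 - 3 = 83/44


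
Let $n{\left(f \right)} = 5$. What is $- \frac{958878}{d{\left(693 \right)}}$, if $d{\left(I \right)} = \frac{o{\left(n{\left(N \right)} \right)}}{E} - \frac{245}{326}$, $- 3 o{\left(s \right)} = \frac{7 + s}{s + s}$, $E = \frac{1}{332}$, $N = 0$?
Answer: $\frac{520990380}{72563} \approx 7179.8$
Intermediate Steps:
$E = \frac{1}{332} \approx 0.003012$
$o{\left(s \right)} = - \frac{7 + s}{6 s}$ ($o{\left(s \right)} = - \frac{\left(7 + s\right) \frac{1}{s + s}}{3} = - \frac{\left(7 + s\right) \frac{1}{2 s}}{3} = - \frac{\frac{1}{2} \frac{1}{s} \left(7 + s\right)}{3} = - \frac{7 + s}{6 s}$)
$d{\left(I \right)} = - \frac{217689}{1630}$ ($d{\left(I \right)} = \frac{-7 - 5}{6 \cdot 5} \frac{1}{\frac{1}{332}} - \frac{245}{326} = \frac{1}{6} \cdot \frac{1}{5} \left(-7 - 5\right) 332 - \frac{245}{326} = \frac{1}{6} \cdot \frac{1}{5} \left(-12\right) 332 - \frac{245}{326} = \left(- \frac{2}{5}\right) 332 - \frac{245}{326} = - \frac{664}{5} - \frac{245}{326} = - \frac{217689}{1630}$)
$- \frac{958878}{d{\left(693 \right)}} = - \frac{958878}{- \frac{217689}{1630}} = \left(-958878\right) \left(- \frac{1630}{217689}\right) = \frac{520990380}{72563}$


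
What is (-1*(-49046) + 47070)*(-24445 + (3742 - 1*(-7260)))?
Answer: -1292087388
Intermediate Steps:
(-1*(-49046) + 47070)*(-24445 + (3742 - 1*(-7260))) = (49046 + 47070)*(-24445 + (3742 + 7260)) = 96116*(-24445 + 11002) = 96116*(-13443) = -1292087388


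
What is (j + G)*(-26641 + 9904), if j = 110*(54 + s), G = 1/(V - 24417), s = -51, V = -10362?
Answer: -64030567951/11593 ≈ -5.5232e+6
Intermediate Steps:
G = -1/34779 (G = 1/(-10362 - 24417) = 1/(-34779) = -1/34779 ≈ -2.8753e-5)
j = 330 (j = 110*(54 - 51) = 110*3 = 330)
(j + G)*(-26641 + 9904) = (330 - 1/34779)*(-26641 + 9904) = (11477069/34779)*(-16737) = -64030567951/11593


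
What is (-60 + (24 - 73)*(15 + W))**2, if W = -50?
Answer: 2739025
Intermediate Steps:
(-60 + (24 - 73)*(15 + W))**2 = (-60 + (24 - 73)*(15 - 50))**2 = (-60 - 49*(-35))**2 = (-60 + 1715)**2 = 1655**2 = 2739025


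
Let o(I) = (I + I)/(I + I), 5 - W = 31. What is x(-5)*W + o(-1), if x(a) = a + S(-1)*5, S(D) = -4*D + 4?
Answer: -909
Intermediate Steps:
W = -26 (W = 5 - 1*31 = 5 - 31 = -26)
o(I) = 1 (o(I) = (2*I)/((2*I)) = (2*I)*(1/(2*I)) = 1)
S(D) = 4 - 4*D
x(a) = 40 + a (x(a) = a + (4 - 4*(-1))*5 = a + (4 + 4)*5 = a + 8*5 = a + 40 = 40 + a)
x(-5)*W + o(-1) = (40 - 5)*(-26) + 1 = 35*(-26) + 1 = -910 + 1 = -909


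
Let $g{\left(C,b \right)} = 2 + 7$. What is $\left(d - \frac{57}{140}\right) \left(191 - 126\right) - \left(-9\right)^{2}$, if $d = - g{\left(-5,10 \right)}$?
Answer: $- \frac{19389}{28} \approx -692.46$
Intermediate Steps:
$g{\left(C,b \right)} = 9$
$d = -9$ ($d = \left(-1\right) 9 = -9$)
$\left(d - \frac{57}{140}\right) \left(191 - 126\right) - \left(-9\right)^{2} = \left(-9 - \frac{57}{140}\right) \left(191 - 126\right) - \left(-9\right)^{2} = \left(-9 - \frac{57}{140}\right) 65 - 81 = \left(- \frac{1317}{140}\right) 65 - 81 = - \frac{17121}{28} - 81 = - \frac{19389}{28}$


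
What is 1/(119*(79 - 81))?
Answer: -1/238 ≈ -0.0042017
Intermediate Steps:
1/(119*(79 - 81)) = 1/(119*(-2)) = 1/(-238) = -1/238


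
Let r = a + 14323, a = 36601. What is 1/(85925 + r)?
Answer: 1/136849 ≈ 7.3073e-6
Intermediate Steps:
r = 50924 (r = 36601 + 14323 = 50924)
1/(85925 + r) = 1/(85925 + 50924) = 1/136849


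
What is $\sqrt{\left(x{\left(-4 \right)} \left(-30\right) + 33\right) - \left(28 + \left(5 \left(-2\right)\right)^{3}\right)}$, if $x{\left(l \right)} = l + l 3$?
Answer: $3 \sqrt{165} \approx 38.536$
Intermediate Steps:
$x{\left(l \right)} = 4 l$ ($x{\left(l \right)} = l + 3 l = 4 l$)
$\sqrt{\left(x{\left(-4 \right)} \left(-30\right) + 33\right) - \left(28 + \left(5 \left(-2\right)\right)^{3}\right)} = \sqrt{\left(4 \left(-4\right) \left(-30\right) + 33\right) - \left(28 + \left(5 \left(-2\right)\right)^{3}\right)} = \sqrt{\left(\left(-16\right) \left(-30\right) + 33\right) - -972} = \sqrt{\left(480 + 33\right) - -972} = \sqrt{513 + \left(1000 - 28\right)} = \sqrt{513 + 972} = \sqrt{1485} = 3 \sqrt{165}$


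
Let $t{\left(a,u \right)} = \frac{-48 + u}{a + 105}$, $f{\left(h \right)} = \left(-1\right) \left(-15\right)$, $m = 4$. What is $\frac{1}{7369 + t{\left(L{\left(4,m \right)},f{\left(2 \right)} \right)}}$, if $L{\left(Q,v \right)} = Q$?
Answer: $\frac{109}{803188} \approx 0.00013571$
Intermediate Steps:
$f{\left(h \right)} = 15$
$t{\left(a,u \right)} = \frac{-48 + u}{105 + a}$
$\frac{1}{7369 + t{\left(L{\left(4,m \right)},f{\left(2 \right)} \right)}} = \frac{1}{7369 + \frac{-48 + 15}{105 + 4}} = \frac{1}{7369 + \frac{1}{109} \left(-33\right)} = \frac{1}{7369 - \frac{33}{109}} = \frac{1}{\frac{803188}{109}} = \frac{109}{803188}$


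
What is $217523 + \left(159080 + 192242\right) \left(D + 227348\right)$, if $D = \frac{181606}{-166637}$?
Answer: $\frac{13309661908026691}{166637} \approx 7.9872 \cdot 10^{10}$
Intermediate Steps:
$D = - \frac{181606}{166637}$ ($D = 181606 \left(- \frac{1}{166637}\right) = - \frac{181606}{166637} \approx -1.0898$)
$217523 + \left(159080 + 192242\right) \left(D + 227348\right) = 217523 + \left(159080 + 192242\right) \left(- \frac{181606}{166637} + 227348\right) = 217523 + 351322 \cdot \frac{37884407070}{166637} = 217523 + \frac{13309625660646540}{166637} = \frac{13309661908026691}{166637}$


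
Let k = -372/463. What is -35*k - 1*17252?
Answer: -7974656/463 ≈ -17224.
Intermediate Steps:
k = -372/463 (k = -372*1/463 = -372/463 ≈ -0.80346)
-35*k - 1*17252 = -35*(-372/463) - 1*17252 = 13020/463 - 17252 = -7974656/463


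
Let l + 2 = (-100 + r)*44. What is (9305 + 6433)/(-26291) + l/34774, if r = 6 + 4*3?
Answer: -5263801/7493797 ≈ -0.70242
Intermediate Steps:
r = 18 (r = 6 + 12 = 18)
l = -3610 (l = -2 + (-100 + 18)*44 = -2 - 82*44 = -2 - 3608 = -3610)
(9305 + 6433)/(-26291) + l/34774 = (9305 + 6433)/(-26291) - 3610/34774 = 15738*(-1/26291) - 3610*1/34774 = -258/431 - 1805/17387 = -5263801/7493797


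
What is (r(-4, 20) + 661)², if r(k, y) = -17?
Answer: 414736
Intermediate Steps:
(r(-4, 20) + 661)² = (-17 + 661)² = 644² = 414736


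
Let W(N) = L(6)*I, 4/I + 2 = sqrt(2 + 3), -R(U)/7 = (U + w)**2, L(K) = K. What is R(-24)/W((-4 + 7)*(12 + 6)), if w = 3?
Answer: 1029/4 - 1029*sqrt(5)/8 ≈ -30.364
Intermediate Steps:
R(U) = -7*(3 + U)**2 (R(U) = -7*(U + 3)**2 = -7*(3 + U)**2)
I = 4/(-2 + sqrt(5)) (I = 4/(-2 + sqrt(2 + 3)) = 4/(-2 + sqrt(5)) ≈ 16.944)
W(N) = 48 + 24*sqrt(5) (W(N) = 6*(8 + 4*sqrt(5)) = 48 + 24*sqrt(5))
R(-24)/W((-4 + 7)*(12 + 6)) = (-7*(3 - 24)**2)/(48 + 24*sqrt(5)) = (-7*(-21)**2)/(48 + 24*sqrt(5)) = (-7*441)/(48 + 24*sqrt(5)) = -3087/(48 + 24*sqrt(5))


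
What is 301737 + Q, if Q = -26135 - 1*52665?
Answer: 222937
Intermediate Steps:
Q = -78800 (Q = -26135 - 52665 = -78800)
301737 + Q = 301737 - 78800 = 222937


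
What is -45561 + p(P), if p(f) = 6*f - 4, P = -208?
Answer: -46813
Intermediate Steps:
p(f) = -4 + 6*f
-45561 + p(P) = -45561 + (-4 + 6*(-208)) = -45561 + (-4 - 1248) = -45561 - 1252 = -46813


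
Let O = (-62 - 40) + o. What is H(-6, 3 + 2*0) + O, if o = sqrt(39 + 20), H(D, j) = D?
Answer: -108 + sqrt(59) ≈ -100.32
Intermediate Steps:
o = sqrt(59) ≈ 7.6811
O = -102 + sqrt(59) (O = (-62 - 40) + sqrt(59) = -102 + sqrt(59) ≈ -94.319)
H(-6, 3 + 2*0) + O = -6 + (-102 + sqrt(59)) = -108 + sqrt(59)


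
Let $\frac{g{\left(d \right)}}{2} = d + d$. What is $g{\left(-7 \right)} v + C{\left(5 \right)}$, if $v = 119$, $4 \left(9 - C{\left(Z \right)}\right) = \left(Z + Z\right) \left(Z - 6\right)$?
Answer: $- \frac{6641}{2} \approx -3320.5$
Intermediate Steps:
$g{\left(d \right)} = 4 d$ ($g{\left(d \right)} = 2 \left(d + d\right) = 2 \cdot 2 d = 4 d$)
$C{\left(Z \right)} = 9 - \frac{Z \left(-6 + Z\right)}{2}$ ($C{\left(Z \right)} = 9 - \frac{\left(Z + Z\right) \left(Z - 6\right)}{4} = 9 - \frac{2 Z \left(-6 + Z\right)}{4} = 9 - \frac{Z \left(-6 + Z\right)}{2}$)
$g{\left(-7 \right)} v + C{\left(5 \right)} = 4 \left(-7\right) 119 + \left(9 + 3 \cdot 5 - \frac{5^{2}}{2}\right) = \left(-28\right) 119 + \left(9 + 15 - \frac{25}{2}\right) = -3332 + \left(9 + 15 - \frac{25}{2}\right) = -3332 + \frac{23}{2} = - \frac{6641}{2}$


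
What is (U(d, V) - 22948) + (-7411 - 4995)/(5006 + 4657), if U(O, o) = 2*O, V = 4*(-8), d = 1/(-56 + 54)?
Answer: -221768593/9663 ≈ -22950.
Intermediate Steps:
d = -1/2 (d = 1/(-2) = -1/2 ≈ -0.50000)
V = -32
(U(d, V) - 22948) + (-7411 - 4995)/(5006 + 4657) = (2*(-1/2) - 22948) + (-7411 - 4995)/(5006 + 4657) = (-1 - 22948) - 12406/9663 = -22949 - 12406*1/9663 = -22949 - 12406/9663 = -221768593/9663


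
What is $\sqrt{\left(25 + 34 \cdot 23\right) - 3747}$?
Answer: $14 i \sqrt{15} \approx 54.222 i$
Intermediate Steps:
$\sqrt{\left(25 + 34 \cdot 23\right) - 3747} = \sqrt{\left(25 + 782\right) - 3747} = \sqrt{807 - 3747} = \sqrt{-2940} = 14 i \sqrt{15}$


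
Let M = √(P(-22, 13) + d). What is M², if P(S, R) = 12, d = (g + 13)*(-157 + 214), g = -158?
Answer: -8253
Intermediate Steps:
d = -8265 (d = (-158 + 13)*(-157 + 214) = -145*57 = -8265)
M = 3*I*√917 (M = √(12 - 8265) = √(-8253) = 3*I*√917 ≈ 90.846*I)
M² = (3*I*√917)² = -8253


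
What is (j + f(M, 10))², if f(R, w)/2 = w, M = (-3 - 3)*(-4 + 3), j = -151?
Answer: 17161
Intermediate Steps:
M = 6 (M = -6*(-1) = 6)
f(R, w) = 2*w
(j + f(M, 10))² = (-151 + 2*10)² = (-151 + 20)² = (-131)² = 17161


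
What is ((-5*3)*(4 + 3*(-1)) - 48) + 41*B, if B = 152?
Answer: 6169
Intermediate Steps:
((-5*3)*(4 + 3*(-1)) - 48) + 41*B = ((-5*3)*(4 + 3*(-1)) - 48) + 41*152 = (-15*(4 - 3) - 48) + 6232 = (-15*1 - 48) + 6232 = (-15 - 48) + 6232 = -63 + 6232 = 6169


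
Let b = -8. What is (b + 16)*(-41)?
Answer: -328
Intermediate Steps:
(b + 16)*(-41) = (-8 + 16)*(-41) = 8*(-41) = -328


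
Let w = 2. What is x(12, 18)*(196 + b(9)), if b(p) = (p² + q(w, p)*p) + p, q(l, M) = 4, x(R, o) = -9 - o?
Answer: -8694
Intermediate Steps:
b(p) = p² + 5*p (b(p) = (p² + 4*p) + p = p² + 5*p)
x(12, 18)*(196 + b(9)) = (-9 - 1*18)*(196 + 9*(5 + 9)) = (-9 - 18)*(196 + 9*14) = -27*(196 + 126) = -27*322 = -8694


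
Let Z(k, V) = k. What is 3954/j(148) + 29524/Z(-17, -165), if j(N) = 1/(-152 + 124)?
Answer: -1911628/17 ≈ -1.1245e+5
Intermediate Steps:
j(N) = -1/28 (j(N) = 1/(-28) = -1/28)
3954/j(148) + 29524/Z(-17, -165) = 3954/(-1/28) + 29524/(-17) = 3954*(-28) + 29524*(-1/17) = -110712 - 29524/17 = -1911628/17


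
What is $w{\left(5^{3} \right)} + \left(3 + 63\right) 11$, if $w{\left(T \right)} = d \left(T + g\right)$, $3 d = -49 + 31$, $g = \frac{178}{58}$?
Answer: $- \frac{1230}{29} \approx -42.414$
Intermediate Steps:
$g = \frac{89}{29}$ ($g = 178 \cdot \frac{1}{58} = \frac{89}{29} \approx 3.069$)
$d = -6$ ($d = \frac{-49 + 31}{3} = \frac{1}{3} \left(-18\right) = -6$)
$w{\left(T \right)} = - \frac{534}{29} - 6 T$ ($w{\left(T \right)} = - 6 \left(T + \frac{89}{29}\right) = - 6 \left(\frac{89}{29} + T\right) = - \frac{534}{29} - 6 T$)
$w{\left(5^{3} \right)} + \left(3 + 63\right) 11 = \left(- \frac{534}{29} - 6 \cdot 5^{3}\right) + \left(3 + 63\right) 11 = \left(- \frac{534}{29} - 750\right) + 66 \cdot 11 = \left(- \frac{534}{29} - 750\right) + 726 = - \frac{22284}{29} + 726 = - \frac{1230}{29}$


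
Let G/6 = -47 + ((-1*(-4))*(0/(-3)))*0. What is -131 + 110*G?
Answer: -31151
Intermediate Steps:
G = -282 (G = 6*(-47 + ((-1*(-4))*(0/(-3)))*0) = 6*(-47 + (4*(0*(-1/3)))*0) = 6*(-47 + (4*0)*0) = 6*(-47 + 0*0) = 6*(-47 + 0) = 6*(-47) = -282)
-131 + 110*G = -131 + 110*(-282) = -131 - 31020 = -31151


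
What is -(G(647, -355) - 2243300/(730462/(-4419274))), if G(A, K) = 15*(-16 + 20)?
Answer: -4956900595960/365231 ≈ -1.3572e+7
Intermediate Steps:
G(A, K) = 60 (G(A, K) = 15*4 = 60)
-(G(647, -355) - 2243300/(730462/(-4419274))) = -(60 - 2243300/(730462/(-4419274))) = -(60 - 2243300/(730462*(-1/4419274))) = -(60 - 2243300/(-365231/2209637)) = -(60 - 2243300*(-2209637)/365231) = -(60 - 1*(-4956878682100/365231)) = -(60 + 4956878682100/365231) = -1*4956900595960/365231 = -4956900595960/365231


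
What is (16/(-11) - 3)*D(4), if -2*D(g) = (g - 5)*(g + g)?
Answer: -196/11 ≈ -17.818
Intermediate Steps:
D(g) = -g*(-5 + g) (D(g) = -(g - 5)*(g + g)/2 = -(-5 + g)*2*g/2 = -g*(-5 + g))
(16/(-11) - 3)*D(4) = (16/(-11) - 3)*(4*(5 - 1*4)) = (16*(-1/11) - 3)*(4*(5 - 4)) = (-16/11 - 3)*(4*1) = -49/11*4 = -196/11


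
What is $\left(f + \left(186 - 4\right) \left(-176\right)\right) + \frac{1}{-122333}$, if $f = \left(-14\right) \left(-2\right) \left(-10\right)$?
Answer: $- \frac{3952823897}{122333} \approx -32312.0$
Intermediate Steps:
$f = -280$ ($f = 28 \left(-10\right) = -280$)
$\left(f + \left(186 - 4\right) \left(-176\right)\right) + \frac{1}{-122333} = \left(-280 + \left(186 - 4\right) \left(-176\right)\right) + \frac{1}{-122333} = \left(-280 + 182 \left(-176\right)\right) - \frac{1}{122333} = \left(-280 - 32032\right) - \frac{1}{122333} = -32312 - \frac{1}{122333} = - \frac{3952823897}{122333}$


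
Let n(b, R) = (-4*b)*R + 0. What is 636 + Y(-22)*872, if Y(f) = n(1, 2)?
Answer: -6340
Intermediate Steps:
n(b, R) = -4*R*b (n(b, R) = -4*R*b + 0 = -4*R*b)
Y(f) = -8 (Y(f) = -4*2*1 = -8)
636 + Y(-22)*872 = 636 - 8*872 = 636 - 6976 = -6340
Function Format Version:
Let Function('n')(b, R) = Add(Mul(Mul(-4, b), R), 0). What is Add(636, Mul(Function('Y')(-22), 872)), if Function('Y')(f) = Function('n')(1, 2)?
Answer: -6340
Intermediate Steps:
Function('n')(b, R) = Mul(-4, R, b) (Function('n')(b, R) = Add(Mul(-4, R, b), 0) = Mul(-4, R, b))
Function('Y')(f) = -8 (Function('Y')(f) = Mul(-4, 2, 1) = -8)
Add(636, Mul(Function('Y')(-22), 872)) = Add(636, Mul(-8, 872)) = Add(636, -6976) = -6340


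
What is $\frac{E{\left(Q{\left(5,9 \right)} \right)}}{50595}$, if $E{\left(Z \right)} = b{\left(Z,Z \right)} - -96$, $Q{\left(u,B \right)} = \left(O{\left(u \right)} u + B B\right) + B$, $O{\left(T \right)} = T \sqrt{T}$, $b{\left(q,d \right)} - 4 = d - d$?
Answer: $\frac{20}{10119} \approx 0.0019765$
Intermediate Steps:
$b{\left(q,d \right)} = 4$ ($b{\left(q,d \right)} = 4 + \left(d - d\right) = 4 + 0 = 4$)
$O{\left(T \right)} = T^{\frac{3}{2}}$
$Q{\left(u,B \right)} = B + B^{2} + u^{\frac{5}{2}}$ ($Q{\left(u,B \right)} = \left(u^{\frac{3}{2}} u + B B\right) + B = \left(u^{\frac{5}{2}} + B^{2}\right) + B = \left(B^{2} + u^{\frac{5}{2}}\right) + B = B + B^{2} + u^{\frac{5}{2}}$)
$E{\left(Z \right)} = 100$ ($E{\left(Z \right)} = 4 - -96 = 4 + 96 = 100$)
$\frac{E{\left(Q{\left(5,9 \right)} \right)}}{50595} = \frac{100}{50595} = 100 \cdot \frac{1}{50595} = \frac{20}{10119}$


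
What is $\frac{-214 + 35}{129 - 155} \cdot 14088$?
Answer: $\frac{1260876}{13} \approx 96991.0$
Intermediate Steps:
$\frac{-214 + 35}{129 - 155} \cdot 14088 = - \frac{179}{-26} \cdot 14088 = \left(-179\right) \left(- \frac{1}{26}\right) 14088 = \frac{179}{26} \cdot 14088 = \frac{1260876}{13}$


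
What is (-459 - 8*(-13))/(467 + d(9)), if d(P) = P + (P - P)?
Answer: -355/476 ≈ -0.74580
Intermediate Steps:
d(P) = P (d(P) = P + 0 = P)
(-459 - 8*(-13))/(467 + d(9)) = (-459 - 8*(-13))/(467 + 9) = (-459 + 104)/476 = -355*1/476 = -355/476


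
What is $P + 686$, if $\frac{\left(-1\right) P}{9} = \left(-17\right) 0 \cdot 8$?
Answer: $686$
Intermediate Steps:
$P = 0$ ($P = - 9 \left(-17\right) 0 \cdot 8 = - 9 \cdot 0 \cdot 8 = \left(-9\right) 0 = 0$)
$P + 686 = 0 + 686 = 686$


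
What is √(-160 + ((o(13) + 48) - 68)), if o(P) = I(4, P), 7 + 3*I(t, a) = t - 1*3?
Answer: I*√182 ≈ 13.491*I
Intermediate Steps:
I(t, a) = -10/3 + t/3 (I(t, a) = -7/3 + (t - 1*3)/3 = -7/3 + (t - 3)/3 = -7/3 + (-3 + t)/3 = -7/3 + (-1 + t/3) = -10/3 + t/3)
o(P) = -2 (o(P) = -10/3 + (⅓)*4 = -10/3 + 4/3 = -2)
√(-160 + ((o(13) + 48) - 68)) = √(-160 + ((-2 + 48) - 68)) = √(-160 + (46 - 68)) = √(-160 - 22) = √(-182) = I*√182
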